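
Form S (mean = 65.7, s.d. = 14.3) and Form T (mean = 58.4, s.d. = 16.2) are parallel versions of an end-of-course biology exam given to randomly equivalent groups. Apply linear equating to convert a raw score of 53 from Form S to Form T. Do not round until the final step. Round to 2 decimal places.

Linear equating: y = (SD_Y/SD_X)(x − M_X) + M_Y
y = (16.2/14.3)(53 − 65.7) + 58.4
y = 1.132867 × -12.7 + 58.4 = -14.3874 + 58.4 = 44.01

44.01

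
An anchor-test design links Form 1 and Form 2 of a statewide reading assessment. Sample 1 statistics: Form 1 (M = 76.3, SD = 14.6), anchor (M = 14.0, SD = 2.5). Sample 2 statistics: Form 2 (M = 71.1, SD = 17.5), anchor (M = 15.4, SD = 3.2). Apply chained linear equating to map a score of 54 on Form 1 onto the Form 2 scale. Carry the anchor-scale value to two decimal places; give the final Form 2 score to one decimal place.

Form 1 → anchor (Sample 1): v = (2.5/14.6)(54 − 76.3) + 14.0 = 10.18
anchor → Form 2 (Sample 2): y = (17.5/3.2)(10.18 − 15.4) + 71.1 = 42.6

42.6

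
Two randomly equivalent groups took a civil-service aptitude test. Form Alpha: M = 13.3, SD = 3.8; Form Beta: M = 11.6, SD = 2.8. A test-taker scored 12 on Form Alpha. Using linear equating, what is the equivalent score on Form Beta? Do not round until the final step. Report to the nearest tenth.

Linear equating: y = (SD_Y/SD_X)(x − M_X) + M_Y
y = (2.8/3.8)(12 − 13.3) + 11.6
y = 0.736842 × -1.3 + 11.6 = -0.9579 + 11.6 = 10.6

10.6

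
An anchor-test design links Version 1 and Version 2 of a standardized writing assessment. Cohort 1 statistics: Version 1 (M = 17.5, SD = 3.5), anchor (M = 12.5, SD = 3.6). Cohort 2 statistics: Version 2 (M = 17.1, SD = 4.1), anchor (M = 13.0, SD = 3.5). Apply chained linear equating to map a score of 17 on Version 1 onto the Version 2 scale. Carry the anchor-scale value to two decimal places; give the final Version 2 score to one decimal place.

Version 1 → anchor (Cohort 1): v = (3.6/3.5)(17 − 17.5) + 12.5 = 11.99
anchor → Version 2 (Cohort 2): y = (4.1/3.5)(11.99 − 13.0) + 17.1 = 15.9

15.9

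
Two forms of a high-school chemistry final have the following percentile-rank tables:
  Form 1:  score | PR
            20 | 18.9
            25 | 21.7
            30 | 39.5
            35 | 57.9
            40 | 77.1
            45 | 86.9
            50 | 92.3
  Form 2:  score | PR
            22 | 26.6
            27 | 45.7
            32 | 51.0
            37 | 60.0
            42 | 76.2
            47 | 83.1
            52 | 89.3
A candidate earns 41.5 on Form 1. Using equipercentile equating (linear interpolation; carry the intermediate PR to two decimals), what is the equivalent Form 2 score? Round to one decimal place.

PR of 41.5 on Form 1: 77.1 + (41.5 − 40)/(45 − 40) × (86.9 − 77.1) = 80.04
On Form 2, PR 80.04 falls between score 42 (PR 76.2) and 47 (PR 83.1).
Interpolate: 42 + (80.04 − 76.2)/(83.1 − 76.2) × (47 − 42) = 44.8

44.8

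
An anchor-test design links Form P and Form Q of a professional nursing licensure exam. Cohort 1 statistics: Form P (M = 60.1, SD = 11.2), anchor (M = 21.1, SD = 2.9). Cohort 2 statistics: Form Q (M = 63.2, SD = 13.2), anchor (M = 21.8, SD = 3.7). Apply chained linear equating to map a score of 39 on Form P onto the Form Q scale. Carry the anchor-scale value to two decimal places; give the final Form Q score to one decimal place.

41.2

Form P → anchor (Cohort 1): v = (2.9/11.2)(39 − 60.1) + 21.1 = 15.64
anchor → Form Q (Cohort 2): y = (13.2/3.7)(15.64 − 21.8) + 63.2 = 41.2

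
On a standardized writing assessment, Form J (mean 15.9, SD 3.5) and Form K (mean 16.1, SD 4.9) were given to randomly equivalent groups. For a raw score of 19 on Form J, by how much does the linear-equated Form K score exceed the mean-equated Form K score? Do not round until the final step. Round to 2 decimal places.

Mean-equated: 19 + (16.1 − 15.9) = 19.20
Linear-equated: (4.9/3.5)(19 − 15.9) + 16.1 = 20.440
Difference = 20.440 − 19.20 = 1.24

1.24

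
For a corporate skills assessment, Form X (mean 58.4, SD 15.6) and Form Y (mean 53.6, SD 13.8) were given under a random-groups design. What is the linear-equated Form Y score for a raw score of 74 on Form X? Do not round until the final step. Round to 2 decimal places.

Linear equating: y = (SD_Y/SD_X)(x − M_X) + M_Y
y = (13.8/15.6)(74 − 58.4) + 53.6
y = 0.884615 × 15.6 + 53.6 = 13.8000 + 53.6 = 67.40

67.40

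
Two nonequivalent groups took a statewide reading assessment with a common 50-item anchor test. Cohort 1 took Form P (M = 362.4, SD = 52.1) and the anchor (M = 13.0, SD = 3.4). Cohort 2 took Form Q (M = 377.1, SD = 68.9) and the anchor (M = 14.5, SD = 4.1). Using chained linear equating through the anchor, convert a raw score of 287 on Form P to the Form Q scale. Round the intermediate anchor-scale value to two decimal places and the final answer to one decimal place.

269.2

Form P → anchor (Cohort 1): v = (3.4/52.1)(287 − 362.4) + 13.0 = 8.08
anchor → Form Q (Cohort 2): y = (68.9/4.1)(8.08 − 14.5) + 377.1 = 269.2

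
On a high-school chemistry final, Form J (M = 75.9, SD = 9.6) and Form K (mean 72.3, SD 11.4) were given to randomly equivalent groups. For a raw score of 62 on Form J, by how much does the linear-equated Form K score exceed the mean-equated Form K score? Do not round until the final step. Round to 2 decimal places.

Mean-equated: 62 + (72.3 − 75.9) = 58.40
Linear-equated: (11.4/9.6)(62 − 75.9) + 72.3 = 55.794
Difference = 55.794 − 58.40 = -2.61

-2.61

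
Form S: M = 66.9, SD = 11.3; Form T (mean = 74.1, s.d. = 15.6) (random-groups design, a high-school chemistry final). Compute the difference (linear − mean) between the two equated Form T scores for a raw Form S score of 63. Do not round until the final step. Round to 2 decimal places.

Mean-equated: 63 + (74.1 − 66.9) = 70.20
Linear-equated: (15.6/11.3)(63 − 66.9) + 74.1 = 68.716
Difference = 68.716 − 70.20 = -1.48

-1.48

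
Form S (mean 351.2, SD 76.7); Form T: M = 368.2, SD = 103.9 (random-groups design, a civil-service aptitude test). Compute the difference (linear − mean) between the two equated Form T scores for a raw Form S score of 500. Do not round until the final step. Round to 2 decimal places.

Mean-equated: 500 + (368.2 − 351.2) = 517.00
Linear-equated: (103.9/76.7)(500 − 351.2) + 368.2 = 569.769
Difference = 569.769 − 517.00 = 52.77

52.77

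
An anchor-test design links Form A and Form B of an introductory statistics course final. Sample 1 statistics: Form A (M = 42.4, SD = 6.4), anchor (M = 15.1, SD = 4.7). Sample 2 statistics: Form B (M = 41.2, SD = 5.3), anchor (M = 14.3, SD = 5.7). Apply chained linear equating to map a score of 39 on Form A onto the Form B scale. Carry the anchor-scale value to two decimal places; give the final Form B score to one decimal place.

39.6

Form A → anchor (Sample 1): v = (4.7/6.4)(39 − 42.4) + 15.1 = 12.60
anchor → Form B (Sample 2): y = (5.3/5.7)(12.60 − 14.3) + 41.2 = 39.6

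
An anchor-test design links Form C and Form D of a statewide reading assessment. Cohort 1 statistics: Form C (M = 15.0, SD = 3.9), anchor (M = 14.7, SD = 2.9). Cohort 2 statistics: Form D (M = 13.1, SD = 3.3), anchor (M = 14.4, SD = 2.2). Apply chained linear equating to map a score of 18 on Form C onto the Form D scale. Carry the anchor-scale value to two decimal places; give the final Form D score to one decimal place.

Form C → anchor (Cohort 1): v = (2.9/3.9)(18 − 15.0) + 14.7 = 16.93
anchor → Form D (Cohort 2): y = (3.3/2.2)(16.93 − 14.4) + 13.1 = 16.9

16.9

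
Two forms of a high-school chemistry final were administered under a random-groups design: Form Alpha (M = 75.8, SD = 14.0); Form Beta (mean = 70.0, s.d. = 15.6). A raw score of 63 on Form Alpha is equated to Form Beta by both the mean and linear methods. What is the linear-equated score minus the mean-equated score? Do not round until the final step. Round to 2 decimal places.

-1.46

Mean-equated: 63 + (70.0 − 75.8) = 57.20
Linear-equated: (15.6/14.0)(63 − 75.8) + 70.0 = 55.737
Difference = 55.737 − 57.20 = -1.46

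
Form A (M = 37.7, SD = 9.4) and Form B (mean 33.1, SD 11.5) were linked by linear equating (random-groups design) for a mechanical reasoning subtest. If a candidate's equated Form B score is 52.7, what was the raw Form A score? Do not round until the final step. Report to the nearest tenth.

Invert y = (SD_Y/SD_X)(x − M_X) + M_Y:
x = (SD_X/SD_Y)(y − M_Y) + M_X = (9.4/11.5)(52.7 − 33.1) + 37.7
x = 0.817391 × 19.600 + 37.7 = 53.7

53.7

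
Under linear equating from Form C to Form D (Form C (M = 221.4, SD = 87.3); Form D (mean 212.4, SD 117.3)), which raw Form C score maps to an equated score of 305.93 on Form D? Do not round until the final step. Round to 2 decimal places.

291.01

Invert y = (SD_Y/SD_X)(x − M_X) + M_Y:
x = (SD_X/SD_Y)(y − M_Y) + M_X = (87.3/117.3)(305.93 − 212.4) + 221.4
x = 0.744246 × 93.530 + 221.4 = 291.01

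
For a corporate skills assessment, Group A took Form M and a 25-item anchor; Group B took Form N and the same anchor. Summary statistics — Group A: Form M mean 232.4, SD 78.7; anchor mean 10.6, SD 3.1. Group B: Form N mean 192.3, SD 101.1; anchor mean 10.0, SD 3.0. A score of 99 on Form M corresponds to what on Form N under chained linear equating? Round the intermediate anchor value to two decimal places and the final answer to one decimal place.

35.6

Form M → anchor (Group A): v = (3.1/78.7)(99 − 232.4) + 10.6 = 5.35
anchor → Form N (Group B): y = (101.1/3.0)(5.35 − 10.0) + 192.3 = 35.6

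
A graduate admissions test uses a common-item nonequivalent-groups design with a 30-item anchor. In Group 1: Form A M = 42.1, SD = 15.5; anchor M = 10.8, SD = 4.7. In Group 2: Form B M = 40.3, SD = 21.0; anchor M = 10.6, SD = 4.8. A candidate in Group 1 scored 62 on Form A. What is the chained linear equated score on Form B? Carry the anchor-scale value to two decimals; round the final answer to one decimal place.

67.6

Form A → anchor (Group 1): v = (4.7/15.5)(62 − 42.1) + 10.8 = 16.83
anchor → Form B (Group 2): y = (21.0/4.8)(16.83 − 10.6) + 40.3 = 67.6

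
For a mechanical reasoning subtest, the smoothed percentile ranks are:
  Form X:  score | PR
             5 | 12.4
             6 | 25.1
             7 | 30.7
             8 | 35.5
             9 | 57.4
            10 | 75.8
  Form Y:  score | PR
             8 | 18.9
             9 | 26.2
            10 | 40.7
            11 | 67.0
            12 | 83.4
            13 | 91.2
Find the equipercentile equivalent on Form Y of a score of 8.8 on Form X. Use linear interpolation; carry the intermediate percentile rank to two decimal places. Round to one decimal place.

PR of 8.8 on Form X: 35.5 + (8.8 − 8)/(9 − 8) × (57.4 − 35.5) = 53.02
On Form Y, PR 53.02 falls between score 10 (PR 40.7) and 11 (PR 67.0).
Interpolate: 10 + (53.02 − 40.7)/(67.0 − 40.7) × (11 − 10) = 10.5

10.5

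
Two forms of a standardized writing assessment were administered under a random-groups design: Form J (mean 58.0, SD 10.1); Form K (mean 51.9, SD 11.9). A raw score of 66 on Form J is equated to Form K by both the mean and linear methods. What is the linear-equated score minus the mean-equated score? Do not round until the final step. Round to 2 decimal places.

1.43

Mean-equated: 66 + (51.9 − 58.0) = 59.90
Linear-equated: (11.9/10.1)(66 − 58.0) + 51.9 = 61.326
Difference = 61.326 − 59.90 = 1.43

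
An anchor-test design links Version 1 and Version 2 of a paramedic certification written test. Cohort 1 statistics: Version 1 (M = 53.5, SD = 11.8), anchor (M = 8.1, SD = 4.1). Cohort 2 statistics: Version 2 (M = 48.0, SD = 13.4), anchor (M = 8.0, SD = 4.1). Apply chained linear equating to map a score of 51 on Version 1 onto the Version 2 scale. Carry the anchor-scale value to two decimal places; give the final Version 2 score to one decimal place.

Version 1 → anchor (Cohort 1): v = (4.1/11.8)(51 − 53.5) + 8.1 = 7.23
anchor → Version 2 (Cohort 2): y = (13.4/4.1)(7.23 − 8.0) + 48.0 = 45.5

45.5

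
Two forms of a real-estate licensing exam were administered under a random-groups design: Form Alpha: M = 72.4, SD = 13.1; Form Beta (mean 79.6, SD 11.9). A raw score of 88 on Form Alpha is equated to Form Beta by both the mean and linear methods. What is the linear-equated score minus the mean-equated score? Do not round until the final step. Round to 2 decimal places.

-1.43

Mean-equated: 88 + (79.6 − 72.4) = 95.20
Linear-equated: (11.9/13.1)(88 − 72.4) + 79.6 = 93.771
Difference = 93.771 − 95.20 = -1.43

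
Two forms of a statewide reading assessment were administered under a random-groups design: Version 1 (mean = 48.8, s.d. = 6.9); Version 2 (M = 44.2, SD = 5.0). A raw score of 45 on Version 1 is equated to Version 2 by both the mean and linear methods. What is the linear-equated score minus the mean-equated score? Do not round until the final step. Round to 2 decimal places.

1.05

Mean-equated: 45 + (44.2 − 48.8) = 40.40
Linear-equated: (5.0/6.9)(45 − 48.8) + 44.2 = 41.446
Difference = 41.446 − 40.40 = 1.05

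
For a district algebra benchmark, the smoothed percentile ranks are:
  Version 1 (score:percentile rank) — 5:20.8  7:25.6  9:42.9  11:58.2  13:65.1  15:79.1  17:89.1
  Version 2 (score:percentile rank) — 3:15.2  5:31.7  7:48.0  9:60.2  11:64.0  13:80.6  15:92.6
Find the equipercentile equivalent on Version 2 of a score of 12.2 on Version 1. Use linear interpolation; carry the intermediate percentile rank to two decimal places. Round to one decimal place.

10.1

PR of 12.2 on Version 1: 58.2 + (12.2 − 11)/(13 − 11) × (65.1 − 58.2) = 62.34
On Version 2, PR 62.34 falls between score 9 (PR 60.2) and 11 (PR 64.0).
Interpolate: 9 + (62.34 − 60.2)/(64.0 − 60.2) × (11 − 9) = 10.1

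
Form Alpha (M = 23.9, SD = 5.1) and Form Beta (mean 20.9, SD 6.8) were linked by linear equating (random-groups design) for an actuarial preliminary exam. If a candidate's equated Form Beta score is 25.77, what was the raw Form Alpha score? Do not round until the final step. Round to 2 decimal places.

Invert y = (SD_Y/SD_X)(x − M_X) + M_Y:
x = (SD_X/SD_Y)(y − M_Y) + M_X = (5.1/6.8)(25.77 − 20.9) + 23.9
x = 0.750000 × 4.870 + 23.9 = 27.55

27.55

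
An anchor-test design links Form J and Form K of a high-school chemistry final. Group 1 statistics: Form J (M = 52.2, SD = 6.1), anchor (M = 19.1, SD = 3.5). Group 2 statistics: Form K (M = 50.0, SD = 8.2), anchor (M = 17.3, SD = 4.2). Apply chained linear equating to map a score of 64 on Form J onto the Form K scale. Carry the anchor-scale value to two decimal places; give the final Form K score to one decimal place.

66.7

Form J → anchor (Group 1): v = (3.5/6.1)(64 − 52.2) + 19.1 = 25.87
anchor → Form K (Group 2): y = (8.2/4.2)(25.87 − 17.3) + 50.0 = 66.7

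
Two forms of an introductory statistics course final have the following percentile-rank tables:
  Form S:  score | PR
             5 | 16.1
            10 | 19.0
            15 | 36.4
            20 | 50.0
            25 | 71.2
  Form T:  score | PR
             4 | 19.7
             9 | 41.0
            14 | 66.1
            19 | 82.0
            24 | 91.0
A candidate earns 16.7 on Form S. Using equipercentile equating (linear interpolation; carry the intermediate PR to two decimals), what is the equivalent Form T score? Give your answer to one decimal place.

9.0

PR of 16.7 on Form S: 36.4 + (16.7 − 15)/(20 − 15) × (50.0 − 36.4) = 41.02
On Form T, PR 41.02 falls between score 9 (PR 41.0) and 14 (PR 66.1).
Interpolate: 9 + (41.02 − 41.0)/(66.1 − 41.0) × (14 − 9) = 9.0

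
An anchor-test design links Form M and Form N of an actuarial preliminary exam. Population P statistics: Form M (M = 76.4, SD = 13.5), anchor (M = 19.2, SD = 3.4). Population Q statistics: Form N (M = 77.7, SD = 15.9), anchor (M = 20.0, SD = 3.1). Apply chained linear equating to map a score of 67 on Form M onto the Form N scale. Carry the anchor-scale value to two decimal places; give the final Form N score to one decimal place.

61.4

Form M → anchor (Population P): v = (3.4/13.5)(67 − 76.4) + 19.2 = 16.83
anchor → Form N (Population Q): y = (15.9/3.1)(16.83 − 20.0) + 77.7 = 61.4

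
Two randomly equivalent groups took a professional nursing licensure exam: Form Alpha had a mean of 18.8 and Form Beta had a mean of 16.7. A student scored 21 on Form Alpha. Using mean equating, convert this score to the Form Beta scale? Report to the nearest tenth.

18.9

Mean equating: y = x + (M_Y − M_X) = 21 + (16.7 − 18.8) = 18.9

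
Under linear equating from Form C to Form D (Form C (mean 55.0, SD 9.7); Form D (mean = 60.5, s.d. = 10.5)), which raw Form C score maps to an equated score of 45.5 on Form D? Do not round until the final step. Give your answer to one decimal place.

Invert y = (SD_Y/SD_X)(x − M_X) + M_Y:
x = (SD_X/SD_Y)(y − M_Y) + M_X = (9.7/10.5)(45.5 − 60.5) + 55.0
x = 0.923810 × -15.000 + 55.0 = 41.1

41.1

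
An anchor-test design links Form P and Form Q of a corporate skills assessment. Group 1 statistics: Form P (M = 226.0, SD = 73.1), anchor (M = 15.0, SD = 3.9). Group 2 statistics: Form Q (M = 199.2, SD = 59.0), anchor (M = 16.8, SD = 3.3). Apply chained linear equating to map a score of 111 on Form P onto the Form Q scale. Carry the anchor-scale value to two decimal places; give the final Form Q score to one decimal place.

Form P → anchor (Group 1): v = (3.9/73.1)(111 − 226.0) + 15.0 = 8.86
anchor → Form Q (Group 2): y = (59.0/3.3)(8.86 − 16.8) + 199.2 = 57.2

57.2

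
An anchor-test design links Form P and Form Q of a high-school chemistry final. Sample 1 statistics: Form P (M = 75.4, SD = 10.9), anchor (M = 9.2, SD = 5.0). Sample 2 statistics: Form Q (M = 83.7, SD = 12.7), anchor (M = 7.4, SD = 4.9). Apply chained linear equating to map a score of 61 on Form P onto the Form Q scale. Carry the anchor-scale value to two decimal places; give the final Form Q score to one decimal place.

71.2

Form P → anchor (Sample 1): v = (5.0/10.9)(61 − 75.4) + 9.2 = 2.59
anchor → Form Q (Sample 2): y = (12.7/4.9)(2.59 − 7.4) + 83.7 = 71.2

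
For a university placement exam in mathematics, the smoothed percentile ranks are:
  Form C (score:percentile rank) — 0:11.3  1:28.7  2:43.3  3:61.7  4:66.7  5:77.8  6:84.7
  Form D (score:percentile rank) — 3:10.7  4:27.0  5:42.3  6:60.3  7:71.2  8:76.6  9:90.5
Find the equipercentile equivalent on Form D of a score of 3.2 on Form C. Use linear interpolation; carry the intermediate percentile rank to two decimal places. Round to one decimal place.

PR of 3.2 on Form C: 61.7 + (3.2 − 3)/(4 − 3) × (66.7 − 61.7) = 62.70
On Form D, PR 62.70 falls between score 6 (PR 60.3) and 7 (PR 71.2).
Interpolate: 6 + (62.70 − 60.3)/(71.2 − 60.3) × (7 − 6) = 6.2

6.2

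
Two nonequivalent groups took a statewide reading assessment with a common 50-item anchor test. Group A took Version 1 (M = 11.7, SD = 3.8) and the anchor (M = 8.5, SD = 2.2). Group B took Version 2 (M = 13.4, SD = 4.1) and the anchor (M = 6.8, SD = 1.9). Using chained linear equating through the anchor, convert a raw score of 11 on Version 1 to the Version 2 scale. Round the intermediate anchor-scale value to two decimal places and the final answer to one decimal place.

Version 1 → anchor (Group A): v = (2.2/3.8)(11 − 11.7) + 8.5 = 8.09
anchor → Version 2 (Group B): y = (4.1/1.9)(8.09 − 6.8) + 13.4 = 16.2

16.2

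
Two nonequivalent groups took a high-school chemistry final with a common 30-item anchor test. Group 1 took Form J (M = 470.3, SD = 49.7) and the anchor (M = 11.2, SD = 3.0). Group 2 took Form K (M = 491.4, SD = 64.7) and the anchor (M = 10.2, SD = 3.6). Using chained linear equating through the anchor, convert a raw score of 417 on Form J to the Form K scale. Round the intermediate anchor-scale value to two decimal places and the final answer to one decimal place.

451.5

Form J → anchor (Group 1): v = (3.0/49.7)(417 − 470.3) + 11.2 = 7.98
anchor → Form K (Group 2): y = (64.7/3.6)(7.98 − 10.2) + 491.4 = 451.5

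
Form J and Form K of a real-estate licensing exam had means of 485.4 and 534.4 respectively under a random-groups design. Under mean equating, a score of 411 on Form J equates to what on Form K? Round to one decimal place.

Mean equating: y = x + (M_Y − M_X) = 411 + (534.4 − 485.4) = 460.0

460.0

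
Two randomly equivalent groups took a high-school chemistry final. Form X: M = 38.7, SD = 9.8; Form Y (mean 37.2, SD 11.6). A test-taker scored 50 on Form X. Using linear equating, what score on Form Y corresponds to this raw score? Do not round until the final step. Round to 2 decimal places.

Linear equating: y = (SD_Y/SD_X)(x − M_X) + M_Y
y = (11.6/9.8)(50 − 38.7) + 37.2
y = 1.183673 × 11.3 + 37.2 = 13.3755 + 37.2 = 50.58

50.58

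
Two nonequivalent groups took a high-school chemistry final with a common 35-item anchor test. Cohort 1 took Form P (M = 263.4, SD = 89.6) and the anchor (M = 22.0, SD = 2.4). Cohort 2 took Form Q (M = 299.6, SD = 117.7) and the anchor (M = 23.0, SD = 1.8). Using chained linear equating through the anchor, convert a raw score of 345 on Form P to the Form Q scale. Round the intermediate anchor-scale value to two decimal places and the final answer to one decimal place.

Form P → anchor (Cohort 1): v = (2.4/89.6)(345 − 263.4) + 22.0 = 24.19
anchor → Form Q (Cohort 2): y = (117.7/1.8)(24.19 − 23.0) + 299.6 = 377.4

377.4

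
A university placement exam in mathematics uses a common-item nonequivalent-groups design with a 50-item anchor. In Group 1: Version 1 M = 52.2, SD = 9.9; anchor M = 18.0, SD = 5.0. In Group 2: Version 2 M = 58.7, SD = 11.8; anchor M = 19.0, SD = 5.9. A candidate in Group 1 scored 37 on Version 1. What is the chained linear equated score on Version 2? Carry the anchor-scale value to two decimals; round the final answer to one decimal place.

41.3

Version 1 → anchor (Group 1): v = (5.0/9.9)(37 − 52.2) + 18.0 = 10.32
anchor → Version 2 (Group 2): y = (11.8/5.9)(10.32 − 19.0) + 58.7 = 41.3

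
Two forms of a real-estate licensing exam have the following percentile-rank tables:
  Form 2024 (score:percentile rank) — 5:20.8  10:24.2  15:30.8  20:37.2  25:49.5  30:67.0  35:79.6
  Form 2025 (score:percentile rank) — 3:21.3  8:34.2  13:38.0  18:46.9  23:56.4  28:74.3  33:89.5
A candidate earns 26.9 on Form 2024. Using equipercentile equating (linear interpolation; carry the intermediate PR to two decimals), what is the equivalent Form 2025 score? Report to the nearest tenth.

22.9

PR of 26.9 on Form 2024: 49.5 + (26.9 − 25)/(30 − 25) × (67.0 − 49.5) = 56.15
On Form 2025, PR 56.15 falls between score 18 (PR 46.9) and 23 (PR 56.4).
Interpolate: 18 + (56.15 − 46.9)/(56.4 − 46.9) × (23 − 18) = 22.9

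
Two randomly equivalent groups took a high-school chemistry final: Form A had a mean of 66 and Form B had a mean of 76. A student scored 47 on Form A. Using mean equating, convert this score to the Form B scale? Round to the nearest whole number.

Mean equating: y = x + (M_Y − M_X) = 47 + (76 − 66) = 57

57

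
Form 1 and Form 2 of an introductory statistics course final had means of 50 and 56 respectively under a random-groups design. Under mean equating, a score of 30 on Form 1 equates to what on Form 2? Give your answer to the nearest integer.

36

Mean equating: y = x + (M_Y − M_X) = 30 + (56 − 50) = 36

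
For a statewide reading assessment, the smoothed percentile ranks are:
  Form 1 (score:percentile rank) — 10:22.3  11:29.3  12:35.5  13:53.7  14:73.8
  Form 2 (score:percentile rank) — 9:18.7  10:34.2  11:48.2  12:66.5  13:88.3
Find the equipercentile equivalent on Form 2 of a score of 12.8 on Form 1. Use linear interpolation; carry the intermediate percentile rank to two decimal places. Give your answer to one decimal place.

11.1

PR of 12.8 on Form 1: 35.5 + (12.8 − 12)/(13 − 12) × (53.7 − 35.5) = 50.06
On Form 2, PR 50.06 falls between score 11 (PR 48.2) and 12 (PR 66.5).
Interpolate: 11 + (50.06 − 48.2)/(66.5 − 48.2) × (12 − 11) = 11.1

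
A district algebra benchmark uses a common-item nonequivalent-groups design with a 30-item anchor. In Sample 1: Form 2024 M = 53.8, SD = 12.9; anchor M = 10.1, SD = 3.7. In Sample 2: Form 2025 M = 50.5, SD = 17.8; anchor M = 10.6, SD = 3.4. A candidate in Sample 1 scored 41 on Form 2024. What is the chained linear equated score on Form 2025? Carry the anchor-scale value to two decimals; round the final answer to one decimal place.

Form 2024 → anchor (Sample 1): v = (3.7/12.9)(41 − 53.8) + 10.1 = 6.43
anchor → Form 2025 (Sample 2): y = (17.8/3.4)(6.43 − 10.6) + 50.5 = 28.7

28.7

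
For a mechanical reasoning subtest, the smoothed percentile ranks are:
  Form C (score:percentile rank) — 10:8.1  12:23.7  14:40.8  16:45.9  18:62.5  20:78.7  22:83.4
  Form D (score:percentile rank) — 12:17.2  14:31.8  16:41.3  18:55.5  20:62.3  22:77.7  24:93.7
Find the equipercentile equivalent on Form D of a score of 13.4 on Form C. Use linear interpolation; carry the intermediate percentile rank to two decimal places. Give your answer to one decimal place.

14.8

PR of 13.4 on Form C: 23.7 + (13.4 − 12)/(14 − 12) × (40.8 − 23.7) = 35.67
On Form D, PR 35.67 falls between score 14 (PR 31.8) and 16 (PR 41.3).
Interpolate: 14 + (35.67 − 31.8)/(41.3 − 31.8) × (16 − 14) = 14.8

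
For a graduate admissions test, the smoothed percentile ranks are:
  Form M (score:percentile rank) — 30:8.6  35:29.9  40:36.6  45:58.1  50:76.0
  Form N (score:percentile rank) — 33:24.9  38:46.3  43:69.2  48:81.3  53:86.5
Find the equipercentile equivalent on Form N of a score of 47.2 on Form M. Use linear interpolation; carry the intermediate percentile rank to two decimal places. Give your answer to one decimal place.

42.3

PR of 47.2 on Form M: 58.1 + (47.2 − 45)/(50 − 45) × (76.0 − 58.1) = 65.98
On Form N, PR 65.98 falls between score 38 (PR 46.3) and 43 (PR 69.2).
Interpolate: 38 + (65.98 − 46.3)/(69.2 − 46.3) × (43 − 38) = 42.3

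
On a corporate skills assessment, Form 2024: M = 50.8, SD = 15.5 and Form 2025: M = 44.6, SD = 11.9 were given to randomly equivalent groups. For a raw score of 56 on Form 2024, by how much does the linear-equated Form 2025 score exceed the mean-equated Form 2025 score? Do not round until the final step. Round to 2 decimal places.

-1.21

Mean-equated: 56 + (44.6 − 50.8) = 49.80
Linear-equated: (11.9/15.5)(56 − 50.8) + 44.6 = 48.592
Difference = 48.592 − 49.80 = -1.21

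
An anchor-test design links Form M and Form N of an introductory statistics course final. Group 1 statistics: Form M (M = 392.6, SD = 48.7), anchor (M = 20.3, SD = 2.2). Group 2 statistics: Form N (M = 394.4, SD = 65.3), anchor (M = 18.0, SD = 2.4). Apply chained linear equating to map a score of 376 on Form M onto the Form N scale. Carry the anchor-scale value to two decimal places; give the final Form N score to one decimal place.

436.6

Form M → anchor (Group 1): v = (2.2/48.7)(376 − 392.6) + 20.3 = 19.55
anchor → Form N (Group 2): y = (65.3/2.4)(19.55 − 18.0) + 394.4 = 436.6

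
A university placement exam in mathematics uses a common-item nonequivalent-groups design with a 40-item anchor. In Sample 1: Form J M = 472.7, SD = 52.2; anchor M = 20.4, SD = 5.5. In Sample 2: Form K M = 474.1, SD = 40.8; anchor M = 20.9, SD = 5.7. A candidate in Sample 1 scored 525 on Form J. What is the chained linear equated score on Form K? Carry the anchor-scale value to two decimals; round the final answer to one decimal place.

Form J → anchor (Sample 1): v = (5.5/52.2)(525 − 472.7) + 20.4 = 25.91
anchor → Form K (Sample 2): y = (40.8/5.7)(25.91 − 20.9) + 474.1 = 510.0

510.0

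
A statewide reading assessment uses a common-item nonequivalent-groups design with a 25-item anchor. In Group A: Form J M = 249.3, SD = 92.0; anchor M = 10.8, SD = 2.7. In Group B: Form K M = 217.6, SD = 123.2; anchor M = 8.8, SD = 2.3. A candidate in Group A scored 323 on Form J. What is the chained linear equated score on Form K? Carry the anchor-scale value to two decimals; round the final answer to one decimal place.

Form J → anchor (Group A): v = (2.7/92.0)(323 − 249.3) + 10.8 = 12.96
anchor → Form K (Group B): y = (123.2/2.3)(12.96 − 8.8) + 217.6 = 440.4

440.4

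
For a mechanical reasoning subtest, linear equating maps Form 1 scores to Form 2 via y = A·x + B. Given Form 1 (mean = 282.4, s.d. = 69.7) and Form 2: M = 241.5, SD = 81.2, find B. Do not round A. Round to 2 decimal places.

-87.49

A = SD_Y / SD_X = 81.2 / 69.7 = 1.164993
B = M_Y − A·M_X = 241.5 − 1.164993 × 282.4 = -87.49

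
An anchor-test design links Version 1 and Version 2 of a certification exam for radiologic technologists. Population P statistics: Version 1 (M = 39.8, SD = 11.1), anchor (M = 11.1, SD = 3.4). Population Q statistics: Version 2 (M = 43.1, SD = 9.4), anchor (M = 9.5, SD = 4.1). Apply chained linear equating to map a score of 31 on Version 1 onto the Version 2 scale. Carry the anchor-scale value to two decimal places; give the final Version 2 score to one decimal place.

40.6

Version 1 → anchor (Population P): v = (3.4/11.1)(31 − 39.8) + 11.1 = 8.40
anchor → Version 2 (Population Q): y = (9.4/4.1)(8.40 − 9.5) + 43.1 = 40.6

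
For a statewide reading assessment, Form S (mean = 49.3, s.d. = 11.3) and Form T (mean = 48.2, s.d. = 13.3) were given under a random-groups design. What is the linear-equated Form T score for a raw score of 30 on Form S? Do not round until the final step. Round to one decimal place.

25.5

Linear equating: y = (SD_Y/SD_X)(x − M_X) + M_Y
y = (13.3/11.3)(30 − 49.3) + 48.2
y = 1.176991 × -19.3 + 48.2 = -22.7159 + 48.2 = 25.5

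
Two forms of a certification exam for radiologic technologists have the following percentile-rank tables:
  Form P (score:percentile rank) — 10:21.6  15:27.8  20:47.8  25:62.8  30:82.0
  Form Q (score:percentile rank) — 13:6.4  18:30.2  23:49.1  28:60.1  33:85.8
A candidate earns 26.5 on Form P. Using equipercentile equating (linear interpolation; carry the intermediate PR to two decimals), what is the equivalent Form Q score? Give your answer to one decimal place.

29.6

PR of 26.5 on Form P: 62.8 + (26.5 − 25)/(30 − 25) × (82.0 − 62.8) = 68.56
On Form Q, PR 68.56 falls between score 28 (PR 60.1) and 33 (PR 85.8).
Interpolate: 28 + (68.56 − 60.1)/(85.8 − 60.1) × (33 − 28) = 29.6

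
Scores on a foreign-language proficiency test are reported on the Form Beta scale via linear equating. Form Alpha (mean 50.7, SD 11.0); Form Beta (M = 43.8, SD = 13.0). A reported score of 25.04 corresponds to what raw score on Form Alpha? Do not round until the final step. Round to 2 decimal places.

34.83

Invert y = (SD_Y/SD_X)(x − M_X) + M_Y:
x = (SD_X/SD_Y)(y − M_Y) + M_X = (11.0/13.0)(25.04 − 43.8) + 50.7
x = 0.846154 × -18.760 + 50.7 = 34.83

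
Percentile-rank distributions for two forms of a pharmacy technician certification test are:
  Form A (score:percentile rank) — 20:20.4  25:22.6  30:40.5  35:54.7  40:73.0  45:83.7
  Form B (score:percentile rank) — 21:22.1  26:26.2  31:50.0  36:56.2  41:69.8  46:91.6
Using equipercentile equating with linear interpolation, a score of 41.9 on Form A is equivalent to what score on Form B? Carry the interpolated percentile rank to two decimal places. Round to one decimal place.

PR of 41.9 on Form A: 73.0 + (41.9 − 40)/(45 − 40) × (83.7 − 73.0) = 77.07
On Form B, PR 77.07 falls between score 41 (PR 69.8) and 46 (PR 91.6).
Interpolate: 41 + (77.07 − 69.8)/(91.6 − 69.8) × (46 − 41) = 42.7

42.7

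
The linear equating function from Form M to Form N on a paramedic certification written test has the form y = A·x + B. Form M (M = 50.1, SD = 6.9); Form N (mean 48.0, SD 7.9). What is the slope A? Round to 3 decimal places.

1.145

A = SD_Y / SD_X = 7.9 / 6.9 = 1.145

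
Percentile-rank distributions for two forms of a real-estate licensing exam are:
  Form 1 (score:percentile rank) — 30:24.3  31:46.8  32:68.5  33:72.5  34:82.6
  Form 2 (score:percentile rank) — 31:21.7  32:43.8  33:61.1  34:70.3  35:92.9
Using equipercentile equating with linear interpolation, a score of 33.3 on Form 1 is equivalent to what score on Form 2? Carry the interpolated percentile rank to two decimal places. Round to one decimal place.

34.2

PR of 33.3 on Form 1: 72.5 + (33.3 − 33)/(34 − 33) × (82.6 − 72.5) = 75.53
On Form 2, PR 75.53 falls between score 34 (PR 70.3) and 35 (PR 92.9).
Interpolate: 34 + (75.53 − 70.3)/(92.9 − 70.3) × (35 − 34) = 34.2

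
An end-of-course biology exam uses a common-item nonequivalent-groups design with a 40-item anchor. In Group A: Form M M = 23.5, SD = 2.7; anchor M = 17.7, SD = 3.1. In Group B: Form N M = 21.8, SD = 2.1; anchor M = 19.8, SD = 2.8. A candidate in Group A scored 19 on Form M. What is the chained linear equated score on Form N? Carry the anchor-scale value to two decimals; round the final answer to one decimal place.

16.3

Form M → anchor (Group A): v = (3.1/2.7)(19 − 23.5) + 17.7 = 12.53
anchor → Form N (Group B): y = (2.1/2.8)(12.53 − 19.8) + 21.8 = 16.3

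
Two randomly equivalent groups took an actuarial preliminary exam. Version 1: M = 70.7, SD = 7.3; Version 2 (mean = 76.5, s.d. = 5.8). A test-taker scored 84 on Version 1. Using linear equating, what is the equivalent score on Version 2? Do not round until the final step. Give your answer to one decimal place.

Linear equating: y = (SD_Y/SD_X)(x − M_X) + M_Y
y = (5.8/7.3)(84 − 70.7) + 76.5
y = 0.794521 × 13.3 + 76.5 = 10.5671 + 76.5 = 87.1

87.1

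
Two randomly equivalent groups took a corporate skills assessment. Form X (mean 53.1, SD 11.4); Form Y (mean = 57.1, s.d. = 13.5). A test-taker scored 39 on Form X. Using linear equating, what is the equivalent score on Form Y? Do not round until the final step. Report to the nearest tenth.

Linear equating: y = (SD_Y/SD_X)(x − M_X) + M_Y
y = (13.5/11.4)(39 − 53.1) + 57.1
y = 1.184211 × -14.1 + 57.1 = -16.6974 + 57.1 = 40.4

40.4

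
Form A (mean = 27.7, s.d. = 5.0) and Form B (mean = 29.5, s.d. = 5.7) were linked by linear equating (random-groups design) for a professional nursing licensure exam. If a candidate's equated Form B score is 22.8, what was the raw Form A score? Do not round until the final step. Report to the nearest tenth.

21.8

Invert y = (SD_Y/SD_X)(x − M_X) + M_Y:
x = (SD_X/SD_Y)(y − M_Y) + M_X = (5.0/5.7)(22.8 − 29.5) + 27.7
x = 0.877193 × -6.700 + 27.7 = 21.8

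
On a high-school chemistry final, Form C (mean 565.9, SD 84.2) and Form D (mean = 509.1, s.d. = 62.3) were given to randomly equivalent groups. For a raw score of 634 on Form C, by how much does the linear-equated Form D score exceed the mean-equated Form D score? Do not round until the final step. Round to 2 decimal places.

-17.71

Mean-equated: 634 + (509.1 − 565.9) = 577.20
Linear-equated: (62.3/84.2)(634 − 565.9) + 509.1 = 559.488
Difference = 559.488 − 577.20 = -17.71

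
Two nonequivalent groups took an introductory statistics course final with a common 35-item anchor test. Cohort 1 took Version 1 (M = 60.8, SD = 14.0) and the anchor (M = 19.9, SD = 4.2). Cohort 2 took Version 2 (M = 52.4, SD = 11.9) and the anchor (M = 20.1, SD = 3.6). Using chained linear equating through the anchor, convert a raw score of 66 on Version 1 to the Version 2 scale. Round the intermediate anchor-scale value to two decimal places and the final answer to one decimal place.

Version 1 → anchor (Cohort 1): v = (4.2/14.0)(66 − 60.8) + 19.9 = 21.46
anchor → Version 2 (Cohort 2): y = (11.9/3.6)(21.46 − 20.1) + 52.4 = 56.9

56.9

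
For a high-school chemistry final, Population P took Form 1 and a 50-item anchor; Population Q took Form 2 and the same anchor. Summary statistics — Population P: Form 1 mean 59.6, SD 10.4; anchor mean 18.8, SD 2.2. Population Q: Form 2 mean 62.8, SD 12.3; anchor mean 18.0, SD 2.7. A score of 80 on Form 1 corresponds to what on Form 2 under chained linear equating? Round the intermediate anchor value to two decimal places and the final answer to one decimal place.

86.1

Form 1 → anchor (Population P): v = (2.2/10.4)(80 − 59.6) + 18.8 = 23.12
anchor → Form 2 (Population Q): y = (12.3/2.7)(23.12 − 18.0) + 62.8 = 86.1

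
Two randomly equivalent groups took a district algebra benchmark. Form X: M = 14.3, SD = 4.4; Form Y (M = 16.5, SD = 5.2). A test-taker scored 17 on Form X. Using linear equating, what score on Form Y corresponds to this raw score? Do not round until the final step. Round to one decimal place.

Linear equating: y = (SD_Y/SD_X)(x − M_X) + M_Y
y = (5.2/4.4)(17 − 14.3) + 16.5
y = 1.181818 × 2.7 + 16.5 = 3.1909 + 16.5 = 19.7

19.7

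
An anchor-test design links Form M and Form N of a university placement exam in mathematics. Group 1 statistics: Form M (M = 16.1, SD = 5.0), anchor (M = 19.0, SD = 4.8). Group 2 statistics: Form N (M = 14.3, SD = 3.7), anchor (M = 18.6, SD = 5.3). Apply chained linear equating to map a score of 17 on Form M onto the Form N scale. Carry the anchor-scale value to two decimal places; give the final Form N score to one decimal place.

Form M → anchor (Group 1): v = (4.8/5.0)(17 − 16.1) + 19.0 = 19.86
anchor → Form N (Group 2): y = (3.7/5.3)(19.86 − 18.6) + 14.3 = 15.2

15.2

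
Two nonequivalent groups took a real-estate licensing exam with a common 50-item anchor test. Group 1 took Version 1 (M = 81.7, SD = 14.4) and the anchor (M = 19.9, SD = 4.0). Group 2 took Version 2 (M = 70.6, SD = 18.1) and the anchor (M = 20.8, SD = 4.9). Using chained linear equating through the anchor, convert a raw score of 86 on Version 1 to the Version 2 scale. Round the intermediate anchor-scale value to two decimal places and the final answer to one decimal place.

Version 1 → anchor (Group 1): v = (4.0/14.4)(86 − 81.7) + 19.9 = 21.09
anchor → Version 2 (Group 2): y = (18.1/4.9)(21.09 − 20.8) + 70.6 = 71.7

71.7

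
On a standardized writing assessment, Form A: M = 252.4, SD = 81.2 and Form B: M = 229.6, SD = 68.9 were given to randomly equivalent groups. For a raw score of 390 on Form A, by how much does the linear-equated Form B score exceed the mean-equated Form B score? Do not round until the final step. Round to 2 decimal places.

Mean-equated: 390 + (229.6 − 252.4) = 367.20
Linear-equated: (68.9/81.2)(390 − 252.4) + 229.6 = 346.357
Difference = 346.357 − 367.20 = -20.84

-20.84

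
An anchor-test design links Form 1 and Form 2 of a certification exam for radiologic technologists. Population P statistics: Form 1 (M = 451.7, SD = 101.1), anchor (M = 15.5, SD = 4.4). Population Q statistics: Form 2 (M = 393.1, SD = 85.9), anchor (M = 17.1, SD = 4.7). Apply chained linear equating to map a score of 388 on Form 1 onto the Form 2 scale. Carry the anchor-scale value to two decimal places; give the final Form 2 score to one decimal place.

313.2

Form 1 → anchor (Population P): v = (4.4/101.1)(388 − 451.7) + 15.5 = 12.73
anchor → Form 2 (Population Q): y = (85.9/4.7)(12.73 − 17.1) + 393.1 = 313.2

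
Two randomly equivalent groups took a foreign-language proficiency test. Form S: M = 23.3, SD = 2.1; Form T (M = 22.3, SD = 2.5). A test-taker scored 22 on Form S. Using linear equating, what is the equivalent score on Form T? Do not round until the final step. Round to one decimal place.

Linear equating: y = (SD_Y/SD_X)(x − M_X) + M_Y
y = (2.5/2.1)(22 − 23.3) + 22.3
y = 1.190476 × -1.3 + 22.3 = -1.5476 + 22.3 = 20.8

20.8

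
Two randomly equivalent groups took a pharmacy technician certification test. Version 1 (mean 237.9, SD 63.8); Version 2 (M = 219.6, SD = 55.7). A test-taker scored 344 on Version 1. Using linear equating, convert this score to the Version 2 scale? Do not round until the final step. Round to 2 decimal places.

Linear equating: y = (SD_Y/SD_X)(x − M_X) + M_Y
y = (55.7/63.8)(344 − 237.9) + 219.6
y = 0.873041 × 106.1 + 219.6 = 92.6296 + 219.6 = 312.23

312.23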